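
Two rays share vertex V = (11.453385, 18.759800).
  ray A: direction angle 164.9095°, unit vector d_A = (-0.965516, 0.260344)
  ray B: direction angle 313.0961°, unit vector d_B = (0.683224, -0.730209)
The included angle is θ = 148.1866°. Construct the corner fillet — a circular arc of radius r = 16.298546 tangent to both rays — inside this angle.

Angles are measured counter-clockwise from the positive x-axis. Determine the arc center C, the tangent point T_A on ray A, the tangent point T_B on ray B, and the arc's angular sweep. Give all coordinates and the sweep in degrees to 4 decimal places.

bisector direction at 239.0028° = (-0.514996,-0.857192)
center distance |VC| = r/sin(θ/2) = 16.298546/sin(74.0933°) = 16.947477
C = V + |VC|·bis = (2.7255,4.2326)
T_A = V + ((C−V)·d_A)·d_A = V + 4.6448·d_A = (6.9687,19.9691)
T_B = V + ((C−V)·d_B)·d_B = V + 4.6448·d_B = (14.6268,15.3681)
sweep = 180° − θ = 31.8134°

center=(2.7255,4.2326) T_A=(6.9687,19.9691) T_B=(14.6268,15.3681) sweep=31.8134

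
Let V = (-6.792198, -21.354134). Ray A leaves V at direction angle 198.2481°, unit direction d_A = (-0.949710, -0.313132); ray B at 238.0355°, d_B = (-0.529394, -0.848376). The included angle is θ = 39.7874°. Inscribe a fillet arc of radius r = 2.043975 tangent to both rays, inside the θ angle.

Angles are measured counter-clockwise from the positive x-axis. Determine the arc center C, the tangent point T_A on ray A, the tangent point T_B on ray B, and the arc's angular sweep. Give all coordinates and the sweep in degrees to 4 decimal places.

center=(-11.5165,-25.0640) T_A=(-12.1565,-23.1228) T_B=(-9.7824,-26.1461) sweep=140.2126

bisector direction at 218.1418° = (-0.786485,-0.617610)
center distance |VC| = r/sin(θ/2) = 2.043975/sin(19.8937°) = 6.006812
C = V + |VC|·bis = (-11.5165,-25.0640)
T_A = V + ((C−V)·d_A)·d_A = V + 5.6484·d_A = (-12.1565,-23.1228)
T_B = V + ((C−V)·d_B)·d_B = V + 5.6484·d_B = (-9.7824,-26.1461)
sweep = 180° − θ = 140.2126°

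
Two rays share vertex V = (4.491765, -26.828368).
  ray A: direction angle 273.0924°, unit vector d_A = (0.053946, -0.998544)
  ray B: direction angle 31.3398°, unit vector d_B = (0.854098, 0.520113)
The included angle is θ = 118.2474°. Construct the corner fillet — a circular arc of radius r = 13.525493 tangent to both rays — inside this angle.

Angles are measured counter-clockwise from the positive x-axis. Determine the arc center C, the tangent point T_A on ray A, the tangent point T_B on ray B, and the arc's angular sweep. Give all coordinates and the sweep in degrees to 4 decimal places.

center=(18.4338,-34.1742) T_A=(4.9280,-34.9038) T_B=(11.3991,-22.6221) sweep=61.7526

bisector direction at 332.2161° = (0.884712,-0.466138)
center distance |VC| = r/sin(θ/2) = 13.525493/sin(59.1237°) = 15.758886
C = V + |VC|·bis = (18.4338,-34.1742)
T_A = V + ((C−V)·d_A)·d_A = V + 8.0872·d_A = (4.9280,-34.9038)
T_B = V + ((C−V)·d_B)·d_B = V + 8.0872·d_B = (11.3991,-22.6221)
sweep = 180° − θ = 61.7526°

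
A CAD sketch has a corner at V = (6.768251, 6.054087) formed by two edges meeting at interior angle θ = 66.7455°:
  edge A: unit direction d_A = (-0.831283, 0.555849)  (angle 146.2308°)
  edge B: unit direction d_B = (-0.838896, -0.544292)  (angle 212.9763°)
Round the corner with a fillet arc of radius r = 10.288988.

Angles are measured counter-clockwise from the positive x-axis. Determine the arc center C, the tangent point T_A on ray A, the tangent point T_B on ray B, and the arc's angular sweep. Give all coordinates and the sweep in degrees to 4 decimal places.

bisector direction at 179.6036° = (-0.999976,0.006919)
center distance |VC| = r/sin(θ/2) = 10.288988/sin(33.3728°) = 18.704407
C = V + |VC|·bis = (-11.9357,6.1835)
T_A = V + ((C−V)·d_A)·d_A = V + 15.6202·d_A = (-6.2166,14.7366)
T_B = V + ((C−V)·d_B)·d_B = V + 15.6202·d_B = (-6.3355,-2.4479)
sweep = 180° − θ = 113.2545°

center=(-11.9357,6.1835) T_A=(-6.2166,14.7366) T_B=(-6.3355,-2.4479) sweep=113.2545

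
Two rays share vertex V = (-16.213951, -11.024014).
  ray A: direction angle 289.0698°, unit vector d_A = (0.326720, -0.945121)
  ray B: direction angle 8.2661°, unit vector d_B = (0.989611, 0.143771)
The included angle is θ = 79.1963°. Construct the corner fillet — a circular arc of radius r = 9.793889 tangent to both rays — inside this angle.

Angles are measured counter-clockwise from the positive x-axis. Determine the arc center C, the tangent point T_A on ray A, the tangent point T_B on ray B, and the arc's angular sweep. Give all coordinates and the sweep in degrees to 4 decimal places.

center=(-3.0893,-19.0140) T_A=(-12.3457,-22.2138) T_B=(-4.4974,-9.3218) sweep=100.8037

bisector direction at 328.6680° = (0.854168,-0.519997)
center distance |VC| = r/sin(θ/2) = 9.793889/sin(39.5981°) = 15.365395
C = V + |VC|·bis = (-3.0893,-19.0140)
T_A = V + ((C−V)·d_A)·d_A = V + 11.8396·d_A = (-12.3457,-22.2138)
T_B = V + ((C−V)·d_B)·d_B = V + 11.8396·d_B = (-4.4974,-9.3218)
sweep = 180° − θ = 100.8037°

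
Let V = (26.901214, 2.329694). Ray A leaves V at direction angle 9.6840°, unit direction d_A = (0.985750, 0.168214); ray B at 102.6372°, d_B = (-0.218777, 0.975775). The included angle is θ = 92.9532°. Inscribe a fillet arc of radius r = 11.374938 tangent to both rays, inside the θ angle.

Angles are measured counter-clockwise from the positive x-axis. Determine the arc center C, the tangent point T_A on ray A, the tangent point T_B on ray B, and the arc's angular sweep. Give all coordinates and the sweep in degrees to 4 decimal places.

center=(35.6371,15.3598) T_A=(37.5505,4.1470) T_B=(24.5377,12.8712) sweep=87.0468

bisector direction at 56.1606° = (0.556867,0.830602)
center distance |VC| = r/sin(θ/2) = 11.374938/sin(46.4766°) = 15.687553
C = V + |VC|·bis = (35.6371,15.3598)
T_A = V + ((C−V)·d_A)·d_A = V + 10.8032·d_A = (37.5505,4.1470)
T_B = V + ((C−V)·d_B)·d_B = V + 10.8032·d_B = (24.5377,12.8712)
sweep = 180° − θ = 87.0468°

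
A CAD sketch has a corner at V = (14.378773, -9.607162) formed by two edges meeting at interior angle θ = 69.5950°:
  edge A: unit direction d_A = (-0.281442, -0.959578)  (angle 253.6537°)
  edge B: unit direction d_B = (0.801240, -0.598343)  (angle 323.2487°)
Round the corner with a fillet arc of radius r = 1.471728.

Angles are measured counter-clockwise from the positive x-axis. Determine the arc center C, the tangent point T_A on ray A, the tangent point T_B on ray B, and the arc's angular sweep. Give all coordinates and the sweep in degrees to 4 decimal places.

center=(15.1950,-12.0535) T_A=(13.7828,-11.6393) T_B=(16.0756,-10.8743) sweep=110.4050

bisector direction at 288.4512° = (0.316497,-0.948594)
center distance |VC| = r/sin(θ/2) = 1.471728/sin(34.7975°) = 2.578913
C = V + |VC|·bis = (15.1950,-12.0535)
T_A = V + ((C−V)·d_A)·d_A = V + 2.1177·d_A = (13.7828,-11.6393)
T_B = V + ((C−V)·d_B)·d_B = V + 2.1177·d_B = (16.0756,-10.8743)
sweep = 180° − θ = 110.4050°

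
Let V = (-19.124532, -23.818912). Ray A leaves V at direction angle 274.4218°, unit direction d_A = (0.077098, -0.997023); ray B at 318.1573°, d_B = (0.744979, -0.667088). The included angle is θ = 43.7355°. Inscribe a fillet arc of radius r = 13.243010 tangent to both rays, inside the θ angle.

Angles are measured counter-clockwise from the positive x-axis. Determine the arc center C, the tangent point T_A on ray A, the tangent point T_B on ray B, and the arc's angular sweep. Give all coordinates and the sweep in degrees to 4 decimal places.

bisector direction at 296.2896° = (0.442908,-0.896567)
center distance |VC| = r/sin(θ/2) = 13.243010/sin(21.8678°) = 35.555000
C = V + |VC|·bis = (-3.3769,-55.6964)
T_A = V + ((C−V)·d_A)·d_A = V + 32.9967·d_A = (-16.5805,-56.7174)
T_B = V + ((C−V)·d_B)·d_B = V + 32.9967·d_B = (5.4573,-45.8306)
sweep = 180° − θ = 136.2645°

center=(-3.3769,-55.6964) T_A=(-16.5805,-56.7174) T_B=(5.4573,-45.8306) sweep=136.2645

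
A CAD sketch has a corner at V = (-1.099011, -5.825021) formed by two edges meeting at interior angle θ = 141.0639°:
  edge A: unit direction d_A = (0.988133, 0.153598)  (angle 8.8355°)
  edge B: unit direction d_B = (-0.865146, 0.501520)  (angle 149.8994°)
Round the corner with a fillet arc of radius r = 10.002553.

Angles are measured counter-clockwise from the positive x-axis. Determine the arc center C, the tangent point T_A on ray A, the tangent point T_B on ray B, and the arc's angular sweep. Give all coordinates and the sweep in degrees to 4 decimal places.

bisector direction at 79.3674° = (0.184510,0.982831)
center distance |VC| = r/sin(θ/2) = 10.002553/sin(70.5319°) = 10.609102
C = V + |VC|·bis = (0.8585,4.6019)
T_A = V + ((C−V)·d_A)·d_A = V + 3.5358·d_A = (2.3948,-5.2819)
T_B = V + ((C−V)·d_B)·d_B = V + 3.5358·d_B = (-4.1580,-4.0517)
sweep = 180° − θ = 38.9361°

center=(0.8585,4.6019) T_A=(2.3948,-5.2819) T_B=(-4.1580,-4.0517) sweep=38.9361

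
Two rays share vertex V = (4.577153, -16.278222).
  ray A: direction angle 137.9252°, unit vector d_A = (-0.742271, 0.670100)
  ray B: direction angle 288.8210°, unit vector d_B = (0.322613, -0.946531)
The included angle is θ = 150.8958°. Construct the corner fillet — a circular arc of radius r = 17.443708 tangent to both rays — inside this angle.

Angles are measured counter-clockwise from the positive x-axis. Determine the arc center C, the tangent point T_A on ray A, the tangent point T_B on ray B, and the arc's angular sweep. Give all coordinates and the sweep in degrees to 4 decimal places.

center=(-10.4730,-26.1918) T_A=(1.2160,-13.2439) T_B=(6.0380,-20.5643) sweep=29.1042

bisector direction at 213.3731° = (-0.835106,-0.550089)
center distance |VC| = r/sin(θ/2) = 17.443708/sin(75.4479°) = 18.021857
C = V + |VC|·bis = (-10.4730,-26.1918)
T_A = V + ((C−V)·d_A)·d_A = V + 4.5282·d_A = (1.2160,-13.2439)
T_B = V + ((C−V)·d_B)·d_B = V + 4.5282·d_B = (6.0380,-20.5643)
sweep = 180° − θ = 29.1042°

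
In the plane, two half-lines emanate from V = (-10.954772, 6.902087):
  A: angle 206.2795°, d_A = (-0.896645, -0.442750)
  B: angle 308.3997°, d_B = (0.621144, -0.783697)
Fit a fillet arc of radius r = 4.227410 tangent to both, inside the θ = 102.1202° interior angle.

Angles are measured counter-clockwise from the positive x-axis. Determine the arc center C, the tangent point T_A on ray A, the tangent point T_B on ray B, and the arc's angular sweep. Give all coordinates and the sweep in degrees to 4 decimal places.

bisector direction at 257.3396° = (-0.219172,-0.975686)
center distance |VC| = r/sin(θ/2) = 4.227410/sin(51.0601°) = 5.435047
C = V + |VC|·bis = (-12.1460,1.5992)
T_A = V + ((C−V)·d_A)·d_A = V + 3.4160·d_A = (-14.0177,5.3897)
T_B = V + ((C−V)·d_B)·d_B = V + 3.4160·d_B = (-8.8330,4.2250)
sweep = 180° − θ = 77.8798°

center=(-12.1460,1.5992) T_A=(-14.0177,5.3897) T_B=(-8.8330,4.2250) sweep=77.8798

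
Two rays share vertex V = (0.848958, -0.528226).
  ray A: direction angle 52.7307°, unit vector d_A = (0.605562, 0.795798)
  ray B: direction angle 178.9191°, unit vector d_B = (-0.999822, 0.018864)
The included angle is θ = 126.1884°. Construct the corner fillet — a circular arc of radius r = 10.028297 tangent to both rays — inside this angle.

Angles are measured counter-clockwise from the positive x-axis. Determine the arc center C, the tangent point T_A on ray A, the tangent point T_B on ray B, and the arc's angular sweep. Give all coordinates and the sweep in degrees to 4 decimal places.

bisector direction at 115.8249° = (-0.435622,0.900130)
center distance |VC| = r/sin(θ/2) = 10.028297/sin(63.0942°) = 11.245615
C = V + |VC|·bis = (-4.0499,9.5943)
T_A = V + ((C−V)·d_A)·d_A = V + 5.0889·d_A = (3.9306,3.5215)
T_B = V + ((C−V)·d_B)·d_B = V + 5.0889·d_B = (-4.2391,-0.4322)
sweep = 180° − θ = 53.8116°

center=(-4.0499,9.5943) T_A=(3.9306,3.5215) T_B=(-4.2391,-0.4322) sweep=53.8116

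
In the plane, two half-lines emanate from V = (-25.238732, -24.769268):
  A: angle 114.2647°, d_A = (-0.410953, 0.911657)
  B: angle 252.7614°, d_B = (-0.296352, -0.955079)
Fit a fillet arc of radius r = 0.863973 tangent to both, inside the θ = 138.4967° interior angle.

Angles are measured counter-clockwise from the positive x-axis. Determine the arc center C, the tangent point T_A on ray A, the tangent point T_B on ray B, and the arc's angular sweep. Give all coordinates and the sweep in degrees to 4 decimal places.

center=(-26.1609,-24.8259) T_A=(-25.3733,-24.4708) T_B=(-25.3357,-25.0819) sweep=41.5033

bisector direction at 183.5131° = (-0.998121,-0.061276)
center distance |VC| = r/sin(θ/2) = 0.863973/sin(69.2484°) = 0.923912
C = V + |VC|·bis = (-26.1609,-24.8259)
T_A = V + ((C−V)·d_A)·d_A = V + 0.3274·d_A = (-25.3733,-24.4708)
T_B = V + ((C−V)·d_B)·d_B = V + 0.3274·d_B = (-25.3357,-25.0819)
sweep = 180° − θ = 41.5033°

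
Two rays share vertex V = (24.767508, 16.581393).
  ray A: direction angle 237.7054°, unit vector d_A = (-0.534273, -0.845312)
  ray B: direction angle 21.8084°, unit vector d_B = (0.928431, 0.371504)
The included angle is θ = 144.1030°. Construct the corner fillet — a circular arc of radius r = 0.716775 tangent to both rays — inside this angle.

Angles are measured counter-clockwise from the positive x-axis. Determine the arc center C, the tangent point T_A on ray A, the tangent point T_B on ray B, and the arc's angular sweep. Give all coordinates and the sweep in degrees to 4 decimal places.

bisector direction at 309.7569° = (0.639532,-0.768765)
center distance |VC| = r/sin(θ/2) = 0.716775/sin(72.0515°) = 0.753442
C = V + |VC|·bis = (25.2494,16.0022)
T_A = V + ((C−V)·d_A)·d_A = V + 0.2322·d_A = (24.6435,16.3851)
T_B = V + ((C−V)·d_B)·d_B = V + 0.2322·d_B = (24.9831,16.6676)
sweep = 180° − θ = 35.8970°

center=(25.2494,16.0022) T_A=(24.6435,16.3851) T_B=(24.9831,16.6676) sweep=35.8970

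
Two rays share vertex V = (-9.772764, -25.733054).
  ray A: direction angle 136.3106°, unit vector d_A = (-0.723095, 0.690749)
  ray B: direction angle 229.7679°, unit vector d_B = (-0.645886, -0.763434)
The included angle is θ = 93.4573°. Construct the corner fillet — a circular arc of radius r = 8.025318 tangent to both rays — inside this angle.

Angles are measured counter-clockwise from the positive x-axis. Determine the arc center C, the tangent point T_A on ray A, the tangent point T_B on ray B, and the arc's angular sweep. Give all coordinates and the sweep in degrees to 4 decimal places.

center=(-20.7793,-26.3174) T_A=(-15.2358,-20.5144) T_B=(-14.6525,-31.5009) sweep=86.5427

bisector direction at 183.0393° = (-0.998593,-0.053020)
center distance |VC| = r/sin(θ/2) = 8.025318/sin(46.7287°) = 11.022038
C = V + |VC|·bis = (-20.7793,-26.3174)
T_A = V + ((C−V)·d_A)·d_A = V + 7.5551·d_A = (-15.2358,-20.5144)
T_B = V + ((C−V)·d_B)·d_B = V + 7.5551·d_B = (-14.6525,-31.5009)
sweep = 180° − θ = 86.5427°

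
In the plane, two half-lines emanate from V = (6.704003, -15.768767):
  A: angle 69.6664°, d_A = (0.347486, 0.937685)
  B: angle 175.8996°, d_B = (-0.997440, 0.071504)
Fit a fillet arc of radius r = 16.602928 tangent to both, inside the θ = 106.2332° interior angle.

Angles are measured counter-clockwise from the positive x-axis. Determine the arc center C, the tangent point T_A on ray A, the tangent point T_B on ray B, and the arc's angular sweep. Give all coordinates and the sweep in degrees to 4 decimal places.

bisector direction at 122.7830° = (-0.541459,0.840727)
center distance |VC| = r/sin(θ/2) = 16.602928/sin(53.1166°) = 20.757329
C = V + |VC|·bis = (-4.5352,1.6825)
T_A = V + ((C−V)·d_A)·d_A = V + 12.4583·d_A = (11.0331,-4.0868)
T_B = V + ((C−V)·d_B)·d_B = V + 12.4583·d_B = (-5.7224,-14.8779)
sweep = 180° − θ = 73.7668°

center=(-4.5352,1.6825) T_A=(11.0331,-4.0868) T_B=(-5.7224,-14.8779) sweep=73.7668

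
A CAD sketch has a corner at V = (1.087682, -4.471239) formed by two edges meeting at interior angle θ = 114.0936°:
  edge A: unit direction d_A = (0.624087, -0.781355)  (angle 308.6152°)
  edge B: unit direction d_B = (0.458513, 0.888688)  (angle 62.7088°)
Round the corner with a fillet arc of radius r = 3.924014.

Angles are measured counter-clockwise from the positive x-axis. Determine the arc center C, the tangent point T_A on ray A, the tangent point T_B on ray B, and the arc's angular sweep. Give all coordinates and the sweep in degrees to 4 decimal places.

center=(5.7412,-4.0099) T_A=(2.6752,-6.4588) T_B=(2.2540,-2.2107) sweep=65.9064

bisector direction at 5.6620° = (0.995121,0.098660)
center distance |VC| = r/sin(θ/2) = 3.924014/sin(57.0468°) = 4.676371
C = V + |VC|·bis = (5.7412,-4.0099)
T_A = V + ((C−V)·d_A)·d_A = V + 2.5437·d_A = (2.6752,-6.4588)
T_B = V + ((C−V)·d_B)·d_B = V + 2.5437·d_B = (2.2540,-2.2107)
sweep = 180° − θ = 65.9064°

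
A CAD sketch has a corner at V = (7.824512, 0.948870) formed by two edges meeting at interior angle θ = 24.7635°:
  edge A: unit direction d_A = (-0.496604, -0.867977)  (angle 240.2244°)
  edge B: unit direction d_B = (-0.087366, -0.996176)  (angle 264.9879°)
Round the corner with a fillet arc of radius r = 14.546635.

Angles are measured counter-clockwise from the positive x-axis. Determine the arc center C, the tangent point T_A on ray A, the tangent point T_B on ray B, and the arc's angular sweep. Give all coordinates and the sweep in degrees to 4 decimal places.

center=(-12.4556,-63.7894) T_A=(-25.0817,-56.5655) T_B=(2.0354,-65.0603) sweep=155.2365

bisector direction at 252.6062° = (-0.298938,-0.954272)
center distance |VC| = r/sin(θ/2) = 14.546635/sin(12.3818°) = 67.840446
C = V + |VC|·bis = (-12.4556,-63.7894)
T_A = V + ((C−V)·d_A)·d_A = V + 66.2625·d_A = (-25.0817,-56.5655)
T_B = V + ((C−V)·d_B)·d_B = V + 66.2625·d_B = (2.0354,-65.0603)
sweep = 180° − θ = 155.2365°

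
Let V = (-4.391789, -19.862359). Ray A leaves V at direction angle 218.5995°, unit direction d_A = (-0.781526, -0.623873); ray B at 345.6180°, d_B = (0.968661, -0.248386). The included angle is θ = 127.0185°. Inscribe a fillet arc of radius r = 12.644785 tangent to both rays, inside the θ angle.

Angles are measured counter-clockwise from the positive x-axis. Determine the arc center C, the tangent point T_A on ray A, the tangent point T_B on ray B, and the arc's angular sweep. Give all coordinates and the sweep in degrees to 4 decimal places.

center=(-1.4282,-33.6762) T_A=(-9.3169,-23.7939) T_B=(1.7126,-21.4277) sweep=52.9815

bisector direction at 282.1087° = (0.209768,-0.977751)
center distance |VC| = r/sin(θ/2) = 12.644785/sin(63.5093°) = 14.128151
C = V + |VC|·bis = (-1.4282,-33.6762)
T_A = V + ((C−V)·d_A)·d_A = V + 6.3019·d_A = (-9.3169,-23.7939)
T_B = V + ((C−V)·d_B)·d_B = V + 6.3019·d_B = (1.7126,-21.4277)
sweep = 180° − θ = 52.9815°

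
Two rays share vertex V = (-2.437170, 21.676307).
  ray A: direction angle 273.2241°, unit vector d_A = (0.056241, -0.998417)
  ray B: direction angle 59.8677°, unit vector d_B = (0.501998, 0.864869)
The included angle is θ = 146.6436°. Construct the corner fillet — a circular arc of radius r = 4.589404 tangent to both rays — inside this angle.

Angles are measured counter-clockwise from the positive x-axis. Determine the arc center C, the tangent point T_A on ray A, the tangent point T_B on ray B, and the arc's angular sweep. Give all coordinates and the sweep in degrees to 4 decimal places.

bisector direction at 346.5459° = (0.972557,-0.232666)
center distance |VC| = r/sin(θ/2) = 4.589404/sin(73.3218°) = 4.790951
C = V + |VC|·bis = (2.2223,20.5616)
T_A = V + ((C−V)·d_A)·d_A = V + 1.3750·d_A = (-2.3598,20.3035)
T_B = V + ((C−V)·d_B)·d_B = V + 1.3750·d_B = (-1.7469,22.8655)
sweep = 180° − θ = 33.3564°

center=(2.2223,20.5616) T_A=(-2.3598,20.3035) T_B=(-1.7469,22.8655) sweep=33.3564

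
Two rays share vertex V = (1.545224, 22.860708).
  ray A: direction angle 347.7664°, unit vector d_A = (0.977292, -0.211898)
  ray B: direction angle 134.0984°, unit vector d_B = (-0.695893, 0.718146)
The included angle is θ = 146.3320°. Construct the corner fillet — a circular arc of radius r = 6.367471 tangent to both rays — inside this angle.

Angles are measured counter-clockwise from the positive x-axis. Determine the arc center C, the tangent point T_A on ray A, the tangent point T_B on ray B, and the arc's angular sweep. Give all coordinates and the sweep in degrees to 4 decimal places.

center=(4.7773,28.6753) T_A=(3.4281,22.4525) T_B=(0.2045,24.2443) sweep=33.6680

bisector direction at 60.9324° = (0.485841,0.874047)
center distance |VC| = r/sin(θ/2) = 6.367471/sin(73.1660°) = 6.652547
C = V + |VC|·bis = (4.7773,28.6753)
T_A = V + ((C−V)·d_A)·d_A = V + 1.9266·d_A = (3.4281,22.4525)
T_B = V + ((C−V)·d_B)·d_B = V + 1.9266·d_B = (0.2045,24.2443)
sweep = 180° − θ = 33.6680°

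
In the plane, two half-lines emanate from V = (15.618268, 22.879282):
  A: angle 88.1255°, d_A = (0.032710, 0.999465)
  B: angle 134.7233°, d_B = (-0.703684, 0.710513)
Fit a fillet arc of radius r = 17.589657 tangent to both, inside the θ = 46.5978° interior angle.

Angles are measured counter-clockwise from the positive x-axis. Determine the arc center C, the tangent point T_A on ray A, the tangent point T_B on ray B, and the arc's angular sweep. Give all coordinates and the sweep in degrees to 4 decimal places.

center=(-0.6259,64.2777) T_A=(16.9543,63.7023) T_B=(-13.1236,51.9001) sweep=133.4022

bisector direction at 111.4244° = (-0.365273,0.930900)
center distance |VC| = r/sin(θ/2) = 17.589657/sin(23.2989°) = 44.471347
C = V + |VC|·bis = (-0.6259,64.2777)
T_A = V + ((C−V)·d_A)·d_A = V + 40.8449·d_A = (16.9543,63.7023)
T_B = V + ((C−V)·d_B)·d_B = V + 40.8449·d_B = (-13.1236,51.9001)
sweep = 180° − θ = 133.4022°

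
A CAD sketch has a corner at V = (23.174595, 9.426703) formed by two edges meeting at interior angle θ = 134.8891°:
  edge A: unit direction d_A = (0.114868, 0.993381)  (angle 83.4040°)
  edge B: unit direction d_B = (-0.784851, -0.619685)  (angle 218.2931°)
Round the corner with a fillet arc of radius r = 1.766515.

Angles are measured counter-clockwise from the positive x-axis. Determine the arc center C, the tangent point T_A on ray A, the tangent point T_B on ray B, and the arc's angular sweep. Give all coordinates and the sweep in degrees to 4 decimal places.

center=(21.5041,10.3585) T_A=(23.2589,10.1556) T_B=(22.5987,8.9720) sweep=45.1109

bisector direction at 150.8485° = (-0.873335,0.487120)
center distance |VC| = r/sin(θ/2) = 1.766515/sin(67.4446°) = 1.912830
C = V + |VC|·bis = (21.5041,10.3585)
T_A = V + ((C−V)·d_A)·d_A = V + 0.7337·d_A = (23.2589,10.1556)
T_B = V + ((C−V)·d_B)·d_B = V + 0.7337·d_B = (22.5987,8.9720)
sweep = 180° − θ = 45.1109°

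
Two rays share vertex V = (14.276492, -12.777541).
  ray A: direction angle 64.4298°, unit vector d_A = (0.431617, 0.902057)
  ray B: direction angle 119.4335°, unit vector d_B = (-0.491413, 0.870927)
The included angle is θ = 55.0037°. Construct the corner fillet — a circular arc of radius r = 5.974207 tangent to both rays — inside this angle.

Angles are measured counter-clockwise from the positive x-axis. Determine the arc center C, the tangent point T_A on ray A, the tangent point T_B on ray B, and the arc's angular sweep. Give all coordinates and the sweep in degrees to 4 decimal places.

center=(13.8404,0.1525) T_A=(19.2295,-2.4260) T_B=(8.6373,-2.7833) sweep=124.9963

bisector direction at 91.9316° = (-0.033707,0.999432)
center distance |VC| = r/sin(θ/2) = 5.974207/sin(27.5019°) = 12.937422
C = V + |VC|·bis = (13.8404,0.1525)
T_A = V + ((C−V)·d_A)·d_A = V + 11.4754·d_A = (19.2295,-2.4260)
T_B = V + ((C−V)·d_B)·d_B = V + 11.4754·d_B = (8.6373,-2.7833)
sweep = 180° − θ = 124.9963°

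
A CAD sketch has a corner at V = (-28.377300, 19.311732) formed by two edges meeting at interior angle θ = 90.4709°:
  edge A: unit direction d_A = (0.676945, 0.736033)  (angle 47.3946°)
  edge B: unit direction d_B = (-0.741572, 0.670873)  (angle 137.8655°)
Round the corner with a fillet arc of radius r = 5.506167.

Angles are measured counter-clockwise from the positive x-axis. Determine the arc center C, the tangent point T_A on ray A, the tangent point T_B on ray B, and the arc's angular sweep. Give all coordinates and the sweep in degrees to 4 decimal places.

bisector direction at 92.6301° = (-0.045887,0.998947)
center distance |VC| = r/sin(θ/2) = 5.506167/sin(45.2355°) = 7.755093
C = V + |VC|·bis = (-28.7332,27.0587)
T_A = V + ((C−V)·d_A)·d_A = V + 5.4611·d_A = (-24.6804,23.3313)
T_B = V + ((C−V)·d_B)·d_B = V + 5.4611·d_B = (-32.4271,22.9754)
sweep = 180° − θ = 89.5291°

center=(-28.7332,27.0587) T_A=(-24.6804,23.3313) T_B=(-32.4271,22.9754) sweep=89.5291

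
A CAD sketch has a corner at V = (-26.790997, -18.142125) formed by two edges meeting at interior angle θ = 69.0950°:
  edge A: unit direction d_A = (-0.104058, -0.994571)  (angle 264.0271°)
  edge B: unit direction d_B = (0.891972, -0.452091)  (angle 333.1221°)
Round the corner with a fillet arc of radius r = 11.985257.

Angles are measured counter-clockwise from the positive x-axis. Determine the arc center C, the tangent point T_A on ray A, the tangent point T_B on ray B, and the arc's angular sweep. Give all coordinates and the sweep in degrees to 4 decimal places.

bisector direction at 298.5746° = (0.478303,-0.878195)
center distance |VC| = r/sin(θ/2) = 11.985257/sin(34.5475°) = 21.134692
C = V + |VC|·bis = (-16.6822,-36.7025)
T_A = V + ((C−V)·d_A)·d_A = V + 17.4077·d_A = (-28.6024,-35.4553)
T_B = V + ((C−V)·d_B)·d_B = V + 17.4077·d_B = (-11.2638,-26.0120)
sweep = 180° − θ = 110.9050°

center=(-16.6822,-36.7025) T_A=(-28.6024,-35.4553) T_B=(-11.2638,-26.0120) sweep=110.9050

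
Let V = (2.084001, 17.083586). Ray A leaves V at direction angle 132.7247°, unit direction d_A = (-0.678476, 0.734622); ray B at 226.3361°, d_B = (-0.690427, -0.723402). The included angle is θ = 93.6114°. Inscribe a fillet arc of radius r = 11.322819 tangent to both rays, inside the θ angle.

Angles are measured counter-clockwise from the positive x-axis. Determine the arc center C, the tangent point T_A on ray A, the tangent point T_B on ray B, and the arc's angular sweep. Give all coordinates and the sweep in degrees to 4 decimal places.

center=(-13.4467,17.2109) T_A=(-5.1287,24.8931) T_B=(-5.2557,9.3933) sweep=86.3886

bisector direction at 179.5304° = (-0.999966,0.008196)
center distance |VC| = r/sin(θ/2) = 11.322819/sin(46.8057°) = 15.531205
C = V + |VC|·bis = (-13.4467,17.2109)
T_A = V + ((C−V)·d_A)·d_A = V + 10.6307·d_A = (-5.1287,24.8931)
T_B = V + ((C−V)·d_B)·d_B = V + 10.6307·d_B = (-5.2557,9.3933)
sweep = 180° − θ = 86.3886°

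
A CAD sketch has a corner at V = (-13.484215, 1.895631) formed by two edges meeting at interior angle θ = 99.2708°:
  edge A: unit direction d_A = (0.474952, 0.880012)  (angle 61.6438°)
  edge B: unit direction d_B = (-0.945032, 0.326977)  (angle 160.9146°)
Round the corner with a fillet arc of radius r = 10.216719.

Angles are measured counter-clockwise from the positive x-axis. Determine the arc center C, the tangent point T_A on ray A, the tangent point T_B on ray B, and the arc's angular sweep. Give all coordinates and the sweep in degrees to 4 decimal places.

bisector direction at 111.2792° = (-0.362913,0.931823)
center distance |VC| = r/sin(θ/2) = 10.216719/sin(49.6354°) = 13.408848
C = V + |VC|·bis = (-18.3505,14.3903)
T_A = V + ((C−V)·d_A)·d_A = V + 8.6842·d_A = (-9.3596,9.5379)
T_B = V + ((C−V)·d_B)·d_B = V + 8.6842·d_B = (-21.6911,4.7352)
sweep = 180° − θ = 80.7292°

center=(-18.3505,14.3903) T_A=(-9.3596,9.5379) T_B=(-21.6911,4.7352) sweep=80.7292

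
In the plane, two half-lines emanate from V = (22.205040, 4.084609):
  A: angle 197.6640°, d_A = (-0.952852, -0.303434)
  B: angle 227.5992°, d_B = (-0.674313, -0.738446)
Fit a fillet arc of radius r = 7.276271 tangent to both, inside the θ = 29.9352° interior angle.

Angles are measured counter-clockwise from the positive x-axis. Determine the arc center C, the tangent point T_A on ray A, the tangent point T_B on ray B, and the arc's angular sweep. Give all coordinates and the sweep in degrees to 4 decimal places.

center=(-1.5208,-11.1072) T_A=(-3.7287,-4.1740) T_B=(3.8523,-16.0136) sweep=150.0648

bisector direction at 212.6316° = (-0.842155,-0.539235)
center distance |VC| = r/sin(θ/2) = 7.276271/sin(14.9676°) = 28.172813
C = V + |VC|·bis = (-1.5208,-11.1072)
T_A = V + ((C−V)·d_A)·d_A = V + 27.2170·d_A = (-3.7287,-4.1740)
T_B = V + ((C−V)·d_B)·d_B = V + 27.2170·d_B = (3.8523,-16.0136)
sweep = 180° − θ = 150.0648°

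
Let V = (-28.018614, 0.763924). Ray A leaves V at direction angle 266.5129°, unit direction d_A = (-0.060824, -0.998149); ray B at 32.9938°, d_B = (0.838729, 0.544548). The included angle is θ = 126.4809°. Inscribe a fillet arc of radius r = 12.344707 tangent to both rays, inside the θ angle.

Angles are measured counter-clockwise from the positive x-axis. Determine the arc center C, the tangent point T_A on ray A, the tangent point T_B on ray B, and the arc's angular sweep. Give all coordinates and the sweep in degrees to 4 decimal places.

center=(-16.0754,-6.2002) T_A=(-28.3972,-5.4494) T_B=(-22.7977,4.1536) sweep=53.5191

bisector direction at 329.7534° = (0.863865,-0.503723)
center distance |VC| = r/sin(θ/2) = 12.344707/sin(63.2405°) = 13.825348
C = V + |VC|·bis = (-16.0754,-6.2002)
T_A = V + ((C−V)·d_A)·d_A = V + 6.2248·d_A = (-28.3972,-5.4494)
T_B = V + ((C−V)·d_B)·d_B = V + 6.2248·d_B = (-22.7977,4.1536)
sweep = 180° − θ = 53.5191°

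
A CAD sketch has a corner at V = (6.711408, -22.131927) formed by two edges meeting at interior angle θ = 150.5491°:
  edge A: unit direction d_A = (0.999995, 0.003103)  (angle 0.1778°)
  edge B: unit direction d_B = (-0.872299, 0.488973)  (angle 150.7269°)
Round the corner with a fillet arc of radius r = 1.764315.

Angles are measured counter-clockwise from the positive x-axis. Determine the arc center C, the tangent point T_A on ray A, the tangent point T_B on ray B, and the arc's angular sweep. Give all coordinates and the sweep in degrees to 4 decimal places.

bisector direction at 75.4524° = (0.251185,0.967939)
center distance |VC| = r/sin(θ/2) = 1.764315/sin(75.2746°) = 1.824232
C = V + |VC|·bis = (7.1696,-20.3662)
T_A = V + ((C−V)·d_A)·d_A = V + 0.4637·d_A = (7.1751,-22.1305)
T_B = V + ((C−V)·d_B)·d_B = V + 0.4637·d_B = (6.3069,-21.9052)
sweep = 180° − θ = 29.4509°

center=(7.1696,-20.3662) T_A=(7.1751,-22.1305) T_B=(6.3069,-21.9052) sweep=29.4509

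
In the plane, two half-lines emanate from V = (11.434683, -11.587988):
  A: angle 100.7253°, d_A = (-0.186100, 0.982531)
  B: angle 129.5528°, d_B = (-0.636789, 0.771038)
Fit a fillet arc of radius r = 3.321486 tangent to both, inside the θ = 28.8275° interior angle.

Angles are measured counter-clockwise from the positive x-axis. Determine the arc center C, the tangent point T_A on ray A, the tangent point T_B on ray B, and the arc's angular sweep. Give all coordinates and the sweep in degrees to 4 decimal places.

bisector direction at 115.1391° = (-0.424817,0.905279)
center distance |VC| = r/sin(θ/2) = 3.321486/sin(14.4138°) = 13.343464
C = V + |VC|·bis = (5.7662,0.4916)
T_A = V + ((C−V)·d_A)·d_A = V + 12.9235·d_A = (9.0296,1.1097)
T_B = V + ((C−V)·d_B)·d_B = V + 12.9235·d_B = (3.2052,-1.6235)
sweep = 180° − θ = 151.1725°

center=(5.7662,0.4916) T_A=(9.0296,1.1097) T_B=(3.2052,-1.6235) sweep=151.1725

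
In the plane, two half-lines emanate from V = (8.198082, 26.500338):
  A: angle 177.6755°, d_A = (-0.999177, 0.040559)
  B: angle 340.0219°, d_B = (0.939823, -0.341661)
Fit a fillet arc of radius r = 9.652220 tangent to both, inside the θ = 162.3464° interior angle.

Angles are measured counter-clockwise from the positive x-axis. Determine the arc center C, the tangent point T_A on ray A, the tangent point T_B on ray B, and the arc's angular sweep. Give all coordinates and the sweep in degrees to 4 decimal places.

center=(6.3090,16.9169) T_A=(6.7004,26.5611) T_B=(9.6068,25.9882) sweep=17.6536

bisector direction at 258.8487° = (-0.193400,-0.981120)
center distance |VC| = r/sin(θ/2) = 9.652220/sin(81.1732°) = 9.767904
C = V + |VC|·bis = (6.3090,16.9169)
T_A = V + ((C−V)·d_A)·d_A = V + 1.4989·d_A = (6.7004,26.5611)
T_B = V + ((C−V)·d_B)·d_B = V + 1.4989·d_B = (9.6068,25.9882)
sweep = 180° − θ = 17.6536°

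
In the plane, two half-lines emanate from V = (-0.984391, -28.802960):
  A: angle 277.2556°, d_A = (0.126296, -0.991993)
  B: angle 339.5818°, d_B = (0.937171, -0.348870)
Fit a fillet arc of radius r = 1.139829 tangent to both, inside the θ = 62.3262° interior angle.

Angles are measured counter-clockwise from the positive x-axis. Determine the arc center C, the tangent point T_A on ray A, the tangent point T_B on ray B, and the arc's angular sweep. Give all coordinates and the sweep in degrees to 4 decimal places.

bisector direction at 308.4187° = (0.621404,-0.783491)
center distance |VC| = r/sin(θ/2) = 1.139829/sin(31.1631°) = 2.202670
C = V + |VC|·bis = (0.3844,-30.5287)
T_A = V + ((C−V)·d_A)·d_A = V + 1.8848·d_A = (-0.7463,-30.6727)
T_B = V + ((C−V)·d_B)·d_B = V + 1.8848·d_B = (0.7820,-29.4605)
sweep = 180° − θ = 117.6738°

center=(0.3844,-30.5287) T_A=(-0.7463,-30.6727) T_B=(0.7820,-29.4605) sweep=117.6738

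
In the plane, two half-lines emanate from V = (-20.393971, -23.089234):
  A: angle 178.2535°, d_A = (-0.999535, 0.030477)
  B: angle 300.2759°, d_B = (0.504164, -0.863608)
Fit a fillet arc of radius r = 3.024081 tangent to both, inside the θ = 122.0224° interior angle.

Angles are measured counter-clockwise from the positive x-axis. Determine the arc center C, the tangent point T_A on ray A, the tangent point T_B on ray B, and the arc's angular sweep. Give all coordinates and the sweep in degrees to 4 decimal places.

center=(-22.1609,-26.0608) T_A=(-22.0687,-23.0382) T_B=(-19.5492,-24.5362) sweep=57.9776

bisector direction at 239.2647° = (-0.511073,-0.859538)
center distance |VC| = r/sin(θ/2) = 3.024081/sin(61.0112°) = 3.457221
C = V + |VC|·bis = (-22.1609,-26.0608)
T_A = V + ((C−V)·d_A)·d_A = V + 1.6755·d_A = (-22.0687,-23.0382)
T_B = V + ((C−V)·d_B)·d_B = V + 1.6755·d_B = (-19.5492,-24.5362)
sweep = 180° − θ = 57.9776°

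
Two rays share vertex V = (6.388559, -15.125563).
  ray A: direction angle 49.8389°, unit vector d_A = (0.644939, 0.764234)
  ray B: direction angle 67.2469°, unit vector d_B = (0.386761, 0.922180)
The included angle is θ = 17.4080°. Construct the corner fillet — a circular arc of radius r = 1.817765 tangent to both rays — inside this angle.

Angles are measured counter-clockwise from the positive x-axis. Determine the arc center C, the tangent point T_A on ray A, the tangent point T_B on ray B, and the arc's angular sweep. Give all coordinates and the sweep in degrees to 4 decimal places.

center=(12.6571,-4.8790) T_A=(14.0463,-6.0514) T_B=(10.9808,-4.1760) sweep=162.5920

bisector direction at 58.5429° = (0.521860,0.853031)
center distance |VC| = r/sin(θ/2) = 1.817765/sin(8.7040°) = 12.011941
C = V + |VC|·bis = (12.6571,-4.8790)
T_A = V + ((C−V)·d_A)·d_A = V + 11.8736·d_A = (14.0463,-6.0514)
T_B = V + ((C−V)·d_B)·d_B = V + 11.8736·d_B = (10.9808,-4.1760)
sweep = 180° − θ = 162.5920°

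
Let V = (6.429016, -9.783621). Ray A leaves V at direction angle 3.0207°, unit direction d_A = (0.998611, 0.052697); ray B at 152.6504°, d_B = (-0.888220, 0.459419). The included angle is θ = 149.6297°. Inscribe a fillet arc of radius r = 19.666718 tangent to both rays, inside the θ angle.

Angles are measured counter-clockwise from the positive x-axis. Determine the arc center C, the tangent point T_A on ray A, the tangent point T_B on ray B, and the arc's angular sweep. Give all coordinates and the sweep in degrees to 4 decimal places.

center=(10.7231,10.1371) T_A=(11.7595,-9.5023) T_B=(1.6878,-7.3313) sweep=30.3703

bisector direction at 77.8355° = (0.210718,0.977547)
center distance |VC| = r/sin(θ/2) = 19.666718/sin(74.8149°) = 20.378236
C = V + |VC|·bis = (10.7231,10.1371)
T_A = V + ((C−V)·d_A)·d_A = V + 5.3379·d_A = (11.7595,-9.5023)
T_B = V + ((C−V)·d_B)·d_B = V + 5.3379·d_B = (1.6878,-7.3313)
sweep = 180° − θ = 30.3703°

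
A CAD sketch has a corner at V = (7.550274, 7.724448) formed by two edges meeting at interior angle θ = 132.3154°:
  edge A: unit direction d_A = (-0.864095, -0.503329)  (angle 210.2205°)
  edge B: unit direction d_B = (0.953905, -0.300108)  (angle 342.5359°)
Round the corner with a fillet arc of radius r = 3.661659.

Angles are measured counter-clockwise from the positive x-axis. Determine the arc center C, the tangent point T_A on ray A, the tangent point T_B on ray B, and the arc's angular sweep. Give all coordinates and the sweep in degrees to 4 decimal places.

center=(7.9950,3.7459) T_A=(6.1520,6.9100) T_B=(9.0939,7.2388) sweep=47.6846

bisector direction at 276.3782° = (0.111091,-0.993810)
center distance |VC| = r/sin(θ/2) = 3.661659/sin(66.1577°) = 4.003294
C = V + |VC|·bis = (7.9950,3.7459)
T_A = V + ((C−V)·d_A)·d_A = V + 1.6182·d_A = (6.1520,6.9100)
T_B = V + ((C−V)·d_B)·d_B = V + 1.6182·d_B = (9.0939,7.2388)
sweep = 180° − θ = 47.6846°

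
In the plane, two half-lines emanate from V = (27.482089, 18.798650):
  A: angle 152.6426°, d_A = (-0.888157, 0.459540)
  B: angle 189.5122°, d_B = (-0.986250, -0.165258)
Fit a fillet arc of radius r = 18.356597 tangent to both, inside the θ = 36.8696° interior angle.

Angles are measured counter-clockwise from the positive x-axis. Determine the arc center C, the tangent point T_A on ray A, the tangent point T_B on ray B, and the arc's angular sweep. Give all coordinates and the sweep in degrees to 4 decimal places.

bisector direction at 171.0774° = (-0.987899,0.155100)
center distance |VC| = r/sin(θ/2) = 18.356597/sin(18.4348°) = 58.049109
C = V + |VC|·bis = (-29.8646,27.8021)
T_A = V + ((C−V)·d_A)·d_A = V + 55.0703·d_A = (-21.4290,44.1056)
T_B = V + ((C−V)·d_B)·d_B = V + 55.0703·d_B = (-26.8310,9.6979)
sweep = 180° − θ = 143.1304°

center=(-29.8646,27.8021) T_A=(-21.4290,44.1056) T_B=(-26.8310,9.6979) sweep=143.1304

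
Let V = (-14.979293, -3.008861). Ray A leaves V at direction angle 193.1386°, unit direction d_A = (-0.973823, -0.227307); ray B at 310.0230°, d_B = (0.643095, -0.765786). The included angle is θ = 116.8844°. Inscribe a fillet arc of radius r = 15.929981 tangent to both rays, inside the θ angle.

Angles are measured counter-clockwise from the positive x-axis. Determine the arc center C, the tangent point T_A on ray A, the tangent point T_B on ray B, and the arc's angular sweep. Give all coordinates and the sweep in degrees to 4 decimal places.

bisector direction at 251.5808° = (-0.315967,-0.948770)
center distance |VC| = r/sin(θ/2) = 15.929981/sin(58.4422°) = 18.694689
C = V + |VC|·bis = (-20.8862,-20.7458)
T_A = V + ((C−V)·d_A)·d_A = V + 9.7840·d_A = (-24.5072,-5.2328)
T_B = V + ((C−V)·d_B)·d_B = V + 9.7840·d_B = (-8.6872,-10.5013)
sweep = 180° − θ = 63.1156°

center=(-20.8862,-20.7458) T_A=(-24.5072,-5.2328) T_B=(-8.6872,-10.5013) sweep=63.1156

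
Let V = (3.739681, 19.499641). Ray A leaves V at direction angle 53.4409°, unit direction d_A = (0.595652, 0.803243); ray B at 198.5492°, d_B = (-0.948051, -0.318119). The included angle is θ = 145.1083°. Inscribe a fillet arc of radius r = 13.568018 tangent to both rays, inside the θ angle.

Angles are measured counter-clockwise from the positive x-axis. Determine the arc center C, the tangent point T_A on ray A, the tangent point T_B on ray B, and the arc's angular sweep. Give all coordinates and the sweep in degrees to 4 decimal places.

center=(-4.6189,31.0064) T_A=(6.2795,22.9246) T_B=(-0.3027,18.1432) sweep=34.8917

bisector direction at 125.9951° = (-0.587715,0.809068)
center distance |VC| = r/sin(θ/2) = 13.568018/sin(72.5542°) = 14.222230
C = V + |VC|·bis = (-4.6189,31.0064)
T_A = V + ((C−V)·d_A)·d_A = V + 4.2639·d_A = (6.2795,22.9246)
T_B = V + ((C−V)·d_B)·d_B = V + 4.2639·d_B = (-0.3027,18.1432)
sweep = 180° − θ = 34.8917°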